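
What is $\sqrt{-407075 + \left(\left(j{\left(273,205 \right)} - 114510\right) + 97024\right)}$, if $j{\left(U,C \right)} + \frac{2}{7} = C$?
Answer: $\frac{i \sqrt{20793458}}{7} \approx 651.43 i$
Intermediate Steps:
$j{\left(U,C \right)} = - \frac{2}{7} + C$
$\sqrt{-407075 + \left(\left(j{\left(273,205 \right)} - 114510\right) + 97024\right)} = \sqrt{-407075 + \left(\left(\left(- \frac{2}{7} + 205\right) - 114510\right) + 97024\right)} = \sqrt{-407075 + \left(\left(\frac{1433}{7} - 114510\right) + 97024\right)} = \sqrt{-407075 + \left(- \frac{800137}{7} + 97024\right)} = \sqrt{-407075 - \frac{120969}{7}} = \sqrt{- \frac{2970494}{7}} = \frac{i \sqrt{20793458}}{7}$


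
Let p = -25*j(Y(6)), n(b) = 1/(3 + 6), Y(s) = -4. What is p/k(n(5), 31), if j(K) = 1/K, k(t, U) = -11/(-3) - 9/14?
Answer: 525/254 ≈ 2.0669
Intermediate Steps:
n(b) = ⅑ (n(b) = 1/9 = ⅑)
k(t, U) = 127/42 (k(t, U) = -11*(-⅓) - 9*1/14 = 11/3 - 9/14 = 127/42)
j(K) = 1/K
p = 25/4 (p = -25/(-4) = -25*(-¼) = 25/4 ≈ 6.2500)
p/k(n(5), 31) = 25/(4*(127/42)) = (25/4)*(42/127) = 525/254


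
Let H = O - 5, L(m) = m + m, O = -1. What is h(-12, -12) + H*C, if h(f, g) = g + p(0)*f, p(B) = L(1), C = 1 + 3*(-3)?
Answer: 12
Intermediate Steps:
L(m) = 2*m
C = -8 (C = 1 - 9 = -8)
p(B) = 2 (p(B) = 2*1 = 2)
H = -6 (H = -1 - 5 = -6)
h(f, g) = g + 2*f
h(-12, -12) + H*C = (-12 + 2*(-12)) - 6*(-8) = (-12 - 24) + 48 = -36 + 48 = 12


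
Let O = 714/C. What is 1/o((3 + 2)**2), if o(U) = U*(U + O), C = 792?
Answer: 132/85475 ≈ 0.0015443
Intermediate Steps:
O = 119/132 (O = 714/792 = 714*(1/792) = 119/132 ≈ 0.90152)
o(U) = U*(119/132 + U) (o(U) = U*(U + 119/132) = U*(119/132 + U))
1/o((3 + 2)**2) = 1/((3 + 2)**2*(119 + 132*(3 + 2)**2)/132) = 1/((1/132)*5**2*(119 + 132*5**2)) = 1/((1/132)*25*(119 + 132*25)) = 1/((1/132)*25*(119 + 3300)) = 1/((1/132)*25*3419) = 1/(85475/132) = 132/85475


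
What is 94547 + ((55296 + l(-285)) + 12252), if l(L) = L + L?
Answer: 161525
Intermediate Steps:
l(L) = 2*L
94547 + ((55296 + l(-285)) + 12252) = 94547 + ((55296 + 2*(-285)) + 12252) = 94547 + ((55296 - 570) + 12252) = 94547 + (54726 + 12252) = 94547 + 66978 = 161525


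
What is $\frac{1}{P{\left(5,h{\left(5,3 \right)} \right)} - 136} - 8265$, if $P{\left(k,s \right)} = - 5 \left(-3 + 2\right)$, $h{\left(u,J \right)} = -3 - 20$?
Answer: $- \frac{1082716}{131} \approx -8265.0$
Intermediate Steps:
$h{\left(u,J \right)} = -23$ ($h{\left(u,J \right)} = -3 - 20 = -23$)
$P{\left(k,s \right)} = 5$ ($P{\left(k,s \right)} = \left(-5\right) \left(-1\right) = 5$)
$\frac{1}{P{\left(5,h{\left(5,3 \right)} \right)} - 136} - 8265 = \frac{1}{5 - 136} - 8265 = \frac{1}{-131} - 8265 = - \frac{1}{131} - 8265 = - \frac{1082716}{131}$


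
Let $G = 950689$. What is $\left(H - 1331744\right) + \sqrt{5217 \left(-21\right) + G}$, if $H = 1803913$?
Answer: $472169 + 2 \sqrt{210283} \approx 4.7309 \cdot 10^{5}$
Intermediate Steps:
$\left(H - 1331744\right) + \sqrt{5217 \left(-21\right) + G} = \left(1803913 - 1331744\right) + \sqrt{5217 \left(-21\right) + 950689} = 472169 + \sqrt{-109557 + 950689} = 472169 + \sqrt{841132} = 472169 + 2 \sqrt{210283}$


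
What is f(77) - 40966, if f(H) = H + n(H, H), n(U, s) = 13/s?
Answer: -3148440/77 ≈ -40889.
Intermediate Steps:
f(H) = H + 13/H
f(77) - 40966 = (77 + 13/77) - 40966 = 5942/77 - 40966 = -3148440/77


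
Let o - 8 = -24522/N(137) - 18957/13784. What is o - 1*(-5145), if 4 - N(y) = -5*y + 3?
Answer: 24187422661/4727912 ≈ 5115.9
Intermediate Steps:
N(y) = 1 + 5*y (N(y) = 4 - (-5*y + 3) = 4 - (3 - 5*y) = 4 + (-3 + 5*y) = 1 + 5*y)
o = -137684579/4727912 (o = 8 + (-24522/(1 + 5*137) - 18957/13784) = 8 + (-24522/(1 + 685) - 18957*1/13784) = 8 + (-24522/686 - 18957/13784) = 8 + (-24522*1/686 - 18957/13784) = 8 + (-12261/343 - 18957/13784) = 8 - 175507875/4727912 = -137684579/4727912 ≈ -29.122)
o - 1*(-5145) = -137684579/4727912 - 1*(-5145) = -137684579/4727912 + 5145 = 24187422661/4727912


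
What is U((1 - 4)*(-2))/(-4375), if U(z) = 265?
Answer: -53/875 ≈ -0.060571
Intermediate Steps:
U((1 - 4)*(-2))/(-4375) = 265/(-4375) = 265*(-1/4375) = -53/875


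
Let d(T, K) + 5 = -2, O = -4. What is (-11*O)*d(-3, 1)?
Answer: -308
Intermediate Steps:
d(T, K) = -7 (d(T, K) = -5 - 2 = -7)
(-11*O)*d(-3, 1) = -11*(-4)*(-7) = 44*(-7) = -308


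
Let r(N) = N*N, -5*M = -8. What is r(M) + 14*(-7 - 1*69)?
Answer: -26536/25 ≈ -1061.4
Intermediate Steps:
M = 8/5 (M = -⅕*(-8) = 8/5 ≈ 1.6000)
r(N) = N²
r(M) + 14*(-7 - 1*69) = (8/5)² + 14*(-7 - 1*69) = 64/25 + 14*(-7 - 69) = 64/25 + 14*(-76) = 64/25 - 1064 = -26536/25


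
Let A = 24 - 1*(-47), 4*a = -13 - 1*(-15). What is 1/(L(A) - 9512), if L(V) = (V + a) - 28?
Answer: -2/18937 ≈ -0.00010561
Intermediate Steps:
a = 1/2 (a = (-13 - 1*(-15))/4 = (-13 + 15)/4 = (1/4)*2 = 1/2 ≈ 0.50000)
A = 71 (A = 24 + 47 = 71)
L(V) = -55/2 + V (L(V) = (V + 1/2) - 28 = (1/2 + V) - 28 = -55/2 + V)
1/(L(A) - 9512) = 1/((-55/2 + 71) - 9512) = 1/(87/2 - 9512) = 1/(-18937/2) = -2/18937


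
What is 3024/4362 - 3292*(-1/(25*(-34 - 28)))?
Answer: -806042/563425 ≈ -1.4306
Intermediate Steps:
3024/4362 - 3292*(-1/(25*(-34 - 28))) = 3024*(1/4362) - 3292/((-25*(-62))) = 504/727 - 3292/1550 = 504/727 - 3292*1/1550 = 504/727 - 1646/775 = -806042/563425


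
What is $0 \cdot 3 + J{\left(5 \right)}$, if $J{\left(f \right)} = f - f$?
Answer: $0$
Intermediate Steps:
$J{\left(f \right)} = 0$
$0 \cdot 3 + J{\left(5 \right)} = 0 \cdot 3 + 0 = 0 + 0 = 0$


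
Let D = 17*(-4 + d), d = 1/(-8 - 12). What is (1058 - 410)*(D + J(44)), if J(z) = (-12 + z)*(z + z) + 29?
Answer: 8994726/5 ≈ 1.7989e+6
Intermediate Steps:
d = -1/20 (d = 1/(-20) = -1/20 ≈ -0.050000)
J(z) = 29 + 2*z*(-12 + z) (J(z) = (-12 + z)*(2*z) + 29 = 2*z*(-12 + z) + 29 = 29 + 2*z*(-12 + z))
D = -1377/20 (D = 17*(-4 - 1/20) = 17*(-81/20) = -1377/20 ≈ -68.850)
(1058 - 410)*(D + J(44)) = (1058 - 410)*(-1377/20 + (29 - 24*44 + 2*44²)) = 648*(-1377/20 + (29 - 1056 + 2*1936)) = 648*(-1377/20 + (29 - 1056 + 3872)) = 648*(-1377/20 + 2845) = 648*(55523/20) = 8994726/5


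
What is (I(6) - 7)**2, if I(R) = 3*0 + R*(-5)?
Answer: 1369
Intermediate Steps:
I(R) = -5*R (I(R) = 0 - 5*R = -5*R)
(I(6) - 7)**2 = (-5*6 - 7)**2 = (-30 - 7)**2 = (-37)**2 = 1369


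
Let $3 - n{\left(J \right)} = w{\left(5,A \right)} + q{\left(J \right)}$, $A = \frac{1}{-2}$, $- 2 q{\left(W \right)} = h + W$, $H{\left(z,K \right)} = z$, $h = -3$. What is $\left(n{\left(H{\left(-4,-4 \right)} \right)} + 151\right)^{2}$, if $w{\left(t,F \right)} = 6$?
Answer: $\frac{83521}{4} \approx 20880.0$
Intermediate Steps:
$q{\left(W \right)} = \frac{3}{2} - \frac{W}{2}$ ($q{\left(W \right)} = - \frac{-3 + W}{2} = \frac{3}{2} - \frac{W}{2}$)
$A = - \frac{1}{2} \approx -0.5$
$n{\left(J \right)} = - \frac{9}{2} + \frac{J}{2}$ ($n{\left(J \right)} = 3 - \left(6 - \left(- \frac{3}{2} + \frac{J}{2}\right)\right) = 3 - \left(\frac{15}{2} - \frac{J}{2}\right) = 3 + \left(- \frac{15}{2} + \frac{J}{2}\right) = - \frac{9}{2} + \frac{J}{2}$)
$\left(n{\left(H{\left(-4,-4 \right)} \right)} + 151\right)^{2} = \left(\left(- \frac{9}{2} + \frac{1}{2} \left(-4\right)\right) + 151\right)^{2} = \left(\left(- \frac{9}{2} - 2\right) + 151\right)^{2} = \left(- \frac{13}{2} + 151\right)^{2} = \left(\frac{289}{2}\right)^{2} = \frac{83521}{4}$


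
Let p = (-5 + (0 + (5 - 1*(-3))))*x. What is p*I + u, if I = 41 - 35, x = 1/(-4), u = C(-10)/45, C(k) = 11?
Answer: -383/90 ≈ -4.2556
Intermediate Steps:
u = 11/45 ≈ 0.24444
x = -1/4 ≈ -0.25000
p = -3/4 (p = (-5 + (0 + (5 - 1*(-3))))*(-1/4) = (-5 + (0 + (5 + 3)))*(-1/4) = (-5 + (0 + 8))*(-1/4) = (-5 + 8)*(-1/4) = 3*(-1/4) = -3/4 ≈ -0.75000)
I = 6
p*I + u = -3/4*6 + 11/45 = -9/2 + 11/45 = -383/90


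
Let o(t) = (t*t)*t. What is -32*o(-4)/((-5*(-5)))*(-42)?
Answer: -86016/25 ≈ -3440.6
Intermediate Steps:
o(t) = t³ (o(t) = t²*t = t³)
-32*o(-4)/((-5*(-5)))*(-42) = -32*(-4)³/((-5*(-5)))*(-42) = -(-2048)/25*(-42) = -32*(-64/25)*(-42) = (2048/25)*(-42) = -86016/25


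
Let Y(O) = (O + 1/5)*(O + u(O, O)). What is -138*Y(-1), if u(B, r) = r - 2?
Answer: -2208/5 ≈ -441.60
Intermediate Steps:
u(B, r) = -2 + r
Y(O) = (-2 + 2*O)*(⅕ + O) (Y(O) = (O + 1/5)*(O + (-2 + O)) = (O + ⅕)*(-2 + 2*O) = (⅕ + O)*(-2 + 2*O) = (-2 + 2*O)*(⅕ + O))
-138*Y(-1) = -138*(-⅖ + 2*(-1)² - 8/5*(-1)) = -138*(-⅖ + 2*1 + 8/5) = -138*(-⅖ + 2 + 8/5) = -138*16/5 = -2208/5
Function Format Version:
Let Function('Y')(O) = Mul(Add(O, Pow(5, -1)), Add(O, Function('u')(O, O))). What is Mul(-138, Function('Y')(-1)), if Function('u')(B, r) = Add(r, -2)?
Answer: Rational(-2208, 5) ≈ -441.60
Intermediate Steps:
Function('u')(B, r) = Add(-2, r)
Function('Y')(O) = Mul(Add(-2, Mul(2, O)), Add(Rational(1, 5), O)) (Function('Y')(O) = Mul(Add(O, Pow(5, -1)), Add(O, Add(-2, O))) = Mul(Add(O, Rational(1, 5)), Add(-2, Mul(2, O))) = Mul(Add(Rational(1, 5), O), Add(-2, Mul(2, O))) = Mul(Add(-2, Mul(2, O)), Add(Rational(1, 5), O)))
Mul(-138, Function('Y')(-1)) = Mul(-138, Add(Rational(-2, 5), Mul(2, Pow(-1, 2)), Mul(Rational(-8, 5), -1))) = Mul(-138, Add(Rational(-2, 5), Mul(2, 1), Rational(8, 5))) = Mul(-138, Add(Rational(-2, 5), 2, Rational(8, 5))) = Mul(-138, Rational(16, 5)) = Rational(-2208, 5)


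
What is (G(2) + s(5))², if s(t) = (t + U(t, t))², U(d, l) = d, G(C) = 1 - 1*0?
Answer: 10201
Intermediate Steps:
G(C) = 1 (G(C) = 1 + 0 = 1)
s(t) = 4*t² (s(t) = (t + t)² = (2*t)² = 4*t²)
(G(2) + s(5))² = (1 + 4*5²)² = (1 + 4*25)² = (1 + 100)² = 101² = 10201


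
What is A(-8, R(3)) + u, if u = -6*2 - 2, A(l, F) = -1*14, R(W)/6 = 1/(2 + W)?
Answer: -28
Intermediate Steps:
R(W) = 6/(2 + W)
A(l, F) = -14
u = -14 (u = -12 - 2 = -14)
A(-8, R(3)) + u = -14 - 14 = -28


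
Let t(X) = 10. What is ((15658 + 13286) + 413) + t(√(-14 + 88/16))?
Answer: 29367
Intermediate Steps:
((15658 + 13286) + 413) + t(√(-14 + 88/16)) = ((15658 + 13286) + 413) + 10 = (28944 + 413) + 10 = 29357 + 10 = 29367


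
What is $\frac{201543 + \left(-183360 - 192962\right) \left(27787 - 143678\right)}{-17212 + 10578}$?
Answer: $- \frac{43612534445}{6634} \approx -6.5741 \cdot 10^{6}$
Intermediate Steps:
$\frac{201543 + \left(-183360 - 192962\right) \left(27787 - 143678\right)}{-17212 + 10578} = \frac{201543 - -43612332902}{-6634} = \left(201543 + 43612332902\right) \left(- \frac{1}{6634}\right) = 43612534445 \left(- \frac{1}{6634}\right) = - \frac{43612534445}{6634}$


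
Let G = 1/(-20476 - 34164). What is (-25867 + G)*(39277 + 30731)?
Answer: -12368426081631/6830 ≈ -1.8109e+9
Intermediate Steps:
G = -1/54640 (G = 1/(-54640) = -1/54640 ≈ -1.8302e-5)
(-25867 + G)*(39277 + 30731) = (-25867 - 1/54640)*(39277 + 30731) = -1413372881/54640*70008 = -12368426081631/6830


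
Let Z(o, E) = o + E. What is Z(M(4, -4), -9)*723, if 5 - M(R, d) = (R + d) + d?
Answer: 0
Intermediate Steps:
M(R, d) = 5 - R - 2*d (M(R, d) = 5 - ((R + d) + d) = 5 - (R + 2*d) = 5 + (-R - 2*d) = 5 - R - 2*d)
Z(o, E) = E + o
Z(M(4, -4), -9)*723 = (-9 + (5 - 1*4 - 2*(-4)))*723 = (-9 + (5 - 4 + 8))*723 = (-9 + 9)*723 = 0*723 = 0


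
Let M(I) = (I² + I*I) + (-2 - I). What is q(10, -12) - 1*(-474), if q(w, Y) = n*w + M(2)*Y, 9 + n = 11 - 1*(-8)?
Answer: 526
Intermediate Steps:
M(I) = -2 - I + 2*I² (M(I) = (I² + I²) + (-2 - I) = 2*I² + (-2 - I) = -2 - I + 2*I²)
n = 10 (n = -9 + (11 - 1*(-8)) = -9 + (11 + 8) = -9 + 19 = 10)
q(w, Y) = 4*Y + 10*w (q(w, Y) = 10*w + (-2 - 1*2 + 2*2²)*Y = 10*w + (-2 - 2 + 2*4)*Y = 10*w + (-2 - 2 + 8)*Y = 10*w + 4*Y = 4*Y + 10*w)
q(10, -12) - 1*(-474) = (4*(-12) + 10*10) - 1*(-474) = (-48 + 100) + 474 = 52 + 474 = 526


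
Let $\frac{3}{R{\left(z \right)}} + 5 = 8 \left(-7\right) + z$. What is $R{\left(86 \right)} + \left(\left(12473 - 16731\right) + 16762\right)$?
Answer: $\frac{312603}{25} \approx 12504.0$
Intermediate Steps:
$R{\left(z \right)} = \frac{3}{-61 + z}$ ($R{\left(z \right)} = \frac{3}{-5 + \left(8 \left(-7\right) + z\right)} = \frac{3}{-5 + \left(-56 + z\right)} = \frac{3}{-61 + z}$)
$R{\left(86 \right)} + \left(\left(12473 - 16731\right) + 16762\right) = \frac{3}{-61 + 86} + \left(\left(12473 - 16731\right) + 16762\right) = \frac{3}{25} + \left(-4258 + 16762\right) = 3 \cdot \frac{1}{25} + 12504 = \frac{3}{25} + 12504 = \frac{312603}{25}$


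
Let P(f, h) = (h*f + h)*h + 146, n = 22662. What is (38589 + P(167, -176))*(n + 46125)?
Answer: 360629811261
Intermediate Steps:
P(f, h) = 146 + h*(h + f*h) (P(f, h) = (f*h + h)*h + 146 = (h + f*h)*h + 146 = h*(h + f*h) + 146 = 146 + h*(h + f*h))
(38589 + P(167, -176))*(n + 46125) = (38589 + (146 + (-176)² + 167*(-176)²))*(22662 + 46125) = (38589 + (146 + 30976 + 167*30976))*68787 = (38589 + (146 + 30976 + 5172992))*68787 = (38589 + 5204114)*68787 = 5242703*68787 = 360629811261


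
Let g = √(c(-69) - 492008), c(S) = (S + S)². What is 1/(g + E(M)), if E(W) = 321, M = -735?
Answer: 321/576005 - 2*I*√118241/576005 ≈ 0.00055729 - 0.001194*I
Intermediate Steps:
c(S) = 4*S² (c(S) = (2*S)² = 4*S²)
g = 2*I*√118241 (g = √(4*(-69)² - 492008) = √(4*4761 - 492008) = √(19044 - 492008) = √(-472964) = 2*I*√118241 ≈ 687.72*I)
1/(g + E(M)) = 1/(2*I*√118241 + 321) = 1/(321 + 2*I*√118241)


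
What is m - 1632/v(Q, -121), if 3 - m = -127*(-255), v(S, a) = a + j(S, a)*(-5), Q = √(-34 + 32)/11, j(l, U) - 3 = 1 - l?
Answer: -77871947130/2405651 + 89760*I*√2/2405651 ≈ -32370.0 + 0.052767*I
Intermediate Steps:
j(l, U) = 4 - l (j(l, U) = 3 + (1 - l) = 4 - l)
Q = I*√2/11 (Q = √(-2)*(1/11) = (I*√2)*(1/11) = I*√2/11 ≈ 0.12856*I)
v(S, a) = -20 + a + 5*S (v(S, a) = a + (4 - S)*(-5) = a + (-20 + 5*S) = -20 + a + 5*S)
m = -32382 (m = 3 - (-127)*(-255) = 3 - 1*32385 = 3 - 32385 = -32382)
m - 1632/v(Q, -121) = -32382 - 1632/(-20 - 121 + 5*(I*√2/11)) = -32382 - 1632/(-20 - 121 + 5*I*√2/11) = -32382 - 1632/(-141 + 5*I*√2/11)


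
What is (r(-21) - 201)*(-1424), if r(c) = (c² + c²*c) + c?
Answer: 12875808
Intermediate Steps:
r(c) = c + c² + c³ (r(c) = (c² + c³) + c = c + c² + c³)
(r(-21) - 201)*(-1424) = (-21*(1 - 21 + (-21)²) - 201)*(-1424) = (-21*(1 - 21 + 441) - 201)*(-1424) = (-21*421 - 201)*(-1424) = (-8841 - 201)*(-1424) = -9042*(-1424) = 12875808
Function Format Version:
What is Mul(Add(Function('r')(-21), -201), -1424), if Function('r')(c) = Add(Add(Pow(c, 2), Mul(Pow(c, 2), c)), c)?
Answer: 12875808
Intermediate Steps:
Function('r')(c) = Add(c, Pow(c, 2), Pow(c, 3)) (Function('r')(c) = Add(Add(Pow(c, 2), Pow(c, 3)), c) = Add(c, Pow(c, 2), Pow(c, 3)))
Mul(Add(Function('r')(-21), -201), -1424) = Mul(Add(Mul(-21, Add(1, -21, Pow(-21, 2))), -201), -1424) = Mul(Add(Mul(-21, Add(1, -21, 441)), -201), -1424) = Mul(Add(Mul(-21, 421), -201), -1424) = Mul(Add(-8841, -201), -1424) = Mul(-9042, -1424) = 12875808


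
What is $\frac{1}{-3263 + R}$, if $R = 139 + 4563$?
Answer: $\frac{1}{1439} \approx 0.00069493$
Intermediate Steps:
$R = 4702$
$\frac{1}{-3263 + R} = \frac{1}{-3263 + 4702} = \frac{1}{1439}$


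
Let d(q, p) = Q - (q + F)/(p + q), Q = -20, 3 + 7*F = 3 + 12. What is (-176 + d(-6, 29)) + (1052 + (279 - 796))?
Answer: 54609/161 ≈ 339.19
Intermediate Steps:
F = 12/7 (F = -3/7 + (3 + 12)/7 = -3/7 + (1/7)*15 = -3/7 + 15/7 = 12/7 ≈ 1.7143)
d(q, p) = -20 - (12/7 + q)/(p + q) (d(q, p) = -20 - (q + 12/7)/(p + q) = -20 - (12/7 + q)/(p + q))
(-176 + d(-6, 29)) + (1052 + (279 - 796)) = (-176 + (-12/7 - 21*(-6) - 20*29)/(29 - 6)) + (1052 + (279 - 796)) = (-176 + (-12/7 + 126 - 580)/23) + (1052 - 517) = (-176 + (1/23)*(-3190/7)) + 535 = (-176 - 3190/161) + 535 = -31526/161 + 535 = 54609/161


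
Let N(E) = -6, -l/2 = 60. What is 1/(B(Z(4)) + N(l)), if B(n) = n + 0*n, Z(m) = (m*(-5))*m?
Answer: -1/86 ≈ -0.011628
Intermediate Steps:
Z(m) = -5*m**2 (Z(m) = (-5*m)*m = -5*m**2)
l = -120 (l = -2*60 = -120)
B(n) = n (B(n) = n + 0 = n)
1/(B(Z(4)) + N(l)) = 1/(-5*4**2 - 6) = 1/(-5*16 - 6) = 1/(-80 - 6) = 1/(-86) = -1/86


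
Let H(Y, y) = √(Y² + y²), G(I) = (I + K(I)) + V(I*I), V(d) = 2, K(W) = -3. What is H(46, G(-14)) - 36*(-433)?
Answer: 15588 + √2341 ≈ 15636.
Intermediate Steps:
G(I) = -1 + I (G(I) = (I - 3) + 2 = (-3 + I) + 2 = -1 + I)
H(46, G(-14)) - 36*(-433) = √(46² + (-1 - 14)²) - 36*(-433) = √(2116 + (-15)²) + 15588 = √(2116 + 225) + 15588 = √2341 + 15588 = 15588 + √2341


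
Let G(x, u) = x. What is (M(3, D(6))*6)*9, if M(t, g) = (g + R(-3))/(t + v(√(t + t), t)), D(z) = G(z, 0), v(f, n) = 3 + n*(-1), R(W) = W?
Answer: 54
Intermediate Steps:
v(f, n) = 3 - n
D(z) = z
M(t, g) = -1 + g/3 (M(t, g) = (g - 3)/(t + (3 - t)) = (-3 + g)/3 = (-3 + g)*(⅓) = -1 + g/3)
(M(3, D(6))*6)*9 = ((-1 + (⅓)*6)*6)*9 = ((-1 + 2)*6)*9 = (1*6)*9 = 6*9 = 54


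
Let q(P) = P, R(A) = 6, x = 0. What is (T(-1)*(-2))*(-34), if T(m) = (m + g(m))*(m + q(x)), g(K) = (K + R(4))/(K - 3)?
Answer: 153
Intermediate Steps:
g(K) = (6 + K)/(-3 + K) (g(K) = (K + 6)/(K - 3) = (6 + K)/(-3 + K))
T(m) = m*(m + (6 + m)/(-3 + m)) (T(m) = (m + (6 + m)/(-3 + m))*(m + 0) = (m + (6 + m)/(-3 + m))*m = m*(m + (6 + m)/(-3 + m)))
(T(-1)*(-2))*(-34) = (-(6 - 1 - (-3 - 1))/(-3 - 1)*(-2))*(-34) = (-1*(6 - 1 - 1*(-4))/(-4)*(-2))*(-34) = (-1*(-¼)*(6 - 1 + 4)*(-2))*(-34) = (-1*(-¼)*9*(-2))*(-34) = ((9/4)*(-2))*(-34) = -9/2*(-34) = 153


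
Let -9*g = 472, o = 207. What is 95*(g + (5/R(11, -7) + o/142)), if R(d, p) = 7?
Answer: -42725015/8946 ≈ -4775.9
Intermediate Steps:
g = -472/9 (g = -1/9*472 = -472/9 ≈ -52.444)
95*(g + (5/R(11, -7) + o/142)) = 95*(-472/9 + (5/7 + 207/142)) = 95*(-472/9 + 2159/994) = 95*(-449737/8946) = -42725015/8946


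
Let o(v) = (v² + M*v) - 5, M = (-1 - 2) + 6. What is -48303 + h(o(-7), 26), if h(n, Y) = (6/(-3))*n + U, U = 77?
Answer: -48272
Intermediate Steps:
M = 3 (M = -3 + 6 = 3)
o(v) = -5 + v² + 3*v (o(v) = (v² + 3*v) - 5 = -5 + v² + 3*v)
h(n, Y) = 77 - 2*n (h(n, Y) = (6/(-3))*n + 77 = (6*(-⅓))*n + 77 = -2*n + 77 = 77 - 2*n)
-48303 + h(o(-7), 26) = -48303 + (77 - 2*(-5 + (-7)² + 3*(-7))) = -48303 + (77 - 2*(-5 + 49 - 21)) = -48303 + (77 - 2*23) = -48303 + (77 - 46) = -48303 + 31 = -48272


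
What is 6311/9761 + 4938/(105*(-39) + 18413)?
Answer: 69280358/69878999 ≈ 0.99143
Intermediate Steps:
6311/9761 + 4938/(105*(-39) + 18413) = 6311*(1/9761) + 4938/(-4095 + 18413) = 6311/9761 + 4938/14318 = 6311/9761 + 4938*(1/14318) = 6311/9761 + 2469/7159 = 69280358/69878999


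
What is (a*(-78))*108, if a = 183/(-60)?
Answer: 128466/5 ≈ 25693.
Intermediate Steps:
a = -61/20 (a = 183*(-1/60) = -61/20 ≈ -3.0500)
(a*(-78))*108 = -61/20*(-78)*108 = (2379/10)*108 = 128466/5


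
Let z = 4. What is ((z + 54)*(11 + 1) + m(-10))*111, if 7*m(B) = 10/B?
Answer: 540681/7 ≈ 77240.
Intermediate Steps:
m(B) = 10/(7*B) (m(B) = (10/B)/7 = 10/(7*B))
((z + 54)*(11 + 1) + m(-10))*111 = ((4 + 54)*(11 + 1) + (10/7)/(-10))*111 = (58*12 + (10/7)*(-⅒))*111 = (696 - ⅐)*111 = (4871/7)*111 = 540681/7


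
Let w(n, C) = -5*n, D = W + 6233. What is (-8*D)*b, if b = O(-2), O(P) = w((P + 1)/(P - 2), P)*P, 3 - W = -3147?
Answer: -187660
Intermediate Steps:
W = 3150 (W = 3 - 1*(-3147) = 3 + 3147 = 3150)
D = 9383 (D = 3150 + 6233 = 9383)
O(P) = -5*P*(1 + P)/(-2 + P) (O(P) = (-5*(P + 1)/(P - 2))*P = (-5*(1 + P)/(-2 + P))*P = -5*P*(1 + P)/(-2 + P))
b = 5/2 (b = 5*(-2)*(-1 - 1*(-2))/(-2 - 2) = 5*(-2)*(-1 + 2)/(-4) = 5*(-2)*(-1/4)*1 = 5/2 ≈ 2.5000)
(-8*D)*b = -8*9383*(5/2) = -75064*5/2 = -187660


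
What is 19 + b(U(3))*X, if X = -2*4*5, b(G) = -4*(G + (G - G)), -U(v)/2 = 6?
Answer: -1901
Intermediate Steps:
U(v) = -12 (U(v) = -2*6 = -12)
b(G) = -4*G (b(G) = -4*(G + 0) = -4*G)
X = -40 (X = -8*5 = -40)
19 + b(U(3))*X = 19 - 4*(-12)*(-40) = 19 + 48*(-40) = 19 - 1920 = -1901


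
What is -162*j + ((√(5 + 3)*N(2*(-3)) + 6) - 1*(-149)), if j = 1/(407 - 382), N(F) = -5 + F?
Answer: 3713/25 - 22*√2 ≈ 117.41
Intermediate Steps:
j = 1/25 ≈ 0.040000
-162*j + ((√(5 + 3)*N(2*(-3)) + 6) - 1*(-149)) = -162*1/25 + ((√(5 + 3)*(-5 + 2*(-3)) + 6) - 1*(-149)) = -162/25 + ((√8*(-5 - 6) + 6) + 149) = -162/25 + (((2*√2)*(-11) + 6) + 149) = -162/25 + ((-22*√2 + 6) + 149) = -162/25 + ((6 - 22*√2) + 149) = -162/25 + (155 - 22*√2) = 3713/25 - 22*√2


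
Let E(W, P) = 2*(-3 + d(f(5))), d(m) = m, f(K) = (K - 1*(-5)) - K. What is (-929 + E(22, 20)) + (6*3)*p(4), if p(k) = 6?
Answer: -817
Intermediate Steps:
f(K) = 5 (f(K) = (K + 5) - K = (5 + K) - K = 5)
E(W, P) = 4 (E(W, P) = 2*(-3 + 5) = 2*2 = 4)
(-929 + E(22, 20)) + (6*3)*p(4) = (-929 + 4) + (6*3)*6 = -925 + 18*6 = -925 + 108 = -817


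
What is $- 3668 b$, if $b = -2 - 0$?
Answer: $7336$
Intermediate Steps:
$b = -2$ ($b = -2 + 0 = -2$)
$- 3668 b = \left(-3668\right) \left(-2\right) = 7336$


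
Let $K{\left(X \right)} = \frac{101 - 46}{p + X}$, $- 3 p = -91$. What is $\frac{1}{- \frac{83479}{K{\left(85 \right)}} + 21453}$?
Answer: $- \frac{15}{2303999} \approx -6.5104 \cdot 10^{-6}$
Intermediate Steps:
$p = \frac{91}{3}$ ($p = \left(- \frac{1}{3}\right) \left(-91\right) = \frac{91}{3} \approx 30.333$)
$K{\left(X \right)} = \frac{55}{\frac{91}{3} + X}$ ($K{\left(X \right)} = \frac{101 - 46}{\frac{91}{3} + X} = \frac{55}{\frac{91}{3} + X}$)
$\frac{1}{- \frac{83479}{K{\left(85 \right)}} + 21453} = \frac{1}{- \frac{83479}{165 \frac{1}{91 + 3 \cdot 85}} + 21453} = \frac{1}{- \frac{83479}{165 \frac{1}{91 + 255}} + 21453} = \frac{1}{- \frac{83479}{165 \cdot \frac{1}{346}} + 21453} = \frac{1}{- \frac{83479}{\frac{165}{346}} + 21453} = \frac{1}{\left(-83479\right) \frac{346}{165} + 21453} = \frac{1}{- \frac{2625794}{15} + 21453} = \frac{1}{- \frac{2303999}{15}} = - \frac{15}{2303999}$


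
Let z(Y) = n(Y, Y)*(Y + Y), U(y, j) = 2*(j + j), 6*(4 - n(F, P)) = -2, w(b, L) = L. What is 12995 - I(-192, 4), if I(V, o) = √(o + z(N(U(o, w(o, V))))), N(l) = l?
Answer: 12995 - 2*I*√1663 ≈ 12995.0 - 81.56*I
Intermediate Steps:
n(F, P) = 13/3 (n(F, P) = 4 - ⅙*(-2) = 4 + ⅓ = 13/3)
U(y, j) = 4*j (U(y, j) = 2*(2*j) = 4*j)
z(Y) = 26*Y/3 (z(Y) = 13*(Y + Y)/3 = 13*(2*Y)/3 = 26*Y/3)
I(V, o) = √(o + 104*V/3) (I(V, o) = √(o + 26*(4*V)/3) = √(o + 104*V/3))
12995 - I(-192, 4) = 12995 - √(9*4 + 312*(-192))/3 = 12995 - √(36 - 59904)/3 = 12995 - √(-59868)/3 = 12995 - 6*I*√1663/3 = 12995 - 2*I*√1663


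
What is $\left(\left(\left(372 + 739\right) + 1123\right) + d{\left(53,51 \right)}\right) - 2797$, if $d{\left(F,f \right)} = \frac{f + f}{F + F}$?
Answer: $- \frac{29788}{53} \approx -562.04$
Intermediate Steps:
$d{\left(F,f \right)} = \frac{f}{F}$ ($d{\left(F,f \right)} = \frac{2 f}{2 F} = 2 f \frac{1}{2 F} = \frac{f}{F}$)
$\left(\left(\left(372 + 739\right) + 1123\right) + d{\left(53,51 \right)}\right) - 2797 = \left(\left(\left(372 + 739\right) + 1123\right) + \frac{51}{53}\right) - 2797 = \left(\left(1111 + 1123\right) + 51 \cdot \frac{1}{53}\right) - 2797 = \left(2234 + \frac{51}{53}\right) - 2797 = \frac{118453}{53} - 2797 = - \frac{29788}{53}$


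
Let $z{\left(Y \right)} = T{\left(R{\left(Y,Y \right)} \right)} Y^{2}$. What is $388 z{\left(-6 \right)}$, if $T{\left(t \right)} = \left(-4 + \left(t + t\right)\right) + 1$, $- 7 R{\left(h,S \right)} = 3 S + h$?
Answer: $\frac{377136}{7} \approx 53877.0$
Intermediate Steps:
$R{\left(h,S \right)} = - \frac{3 S}{7} - \frac{h}{7}$ ($R{\left(h,S \right)} = - \frac{3 S + h}{7} = - \frac{h + 3 S}{7} = - \frac{3 S}{7} - \frac{h}{7}$)
$T{\left(t \right)} = -3 + 2 t$ ($T{\left(t \right)} = \left(-4 + 2 t\right) + 1 = -3 + 2 t$)
$z{\left(Y \right)} = Y^{2} \left(-3 - \frac{8 Y}{7}\right)$ ($z{\left(Y \right)} = \left(-3 + 2 \left(- \frac{3 Y}{7} - \frac{Y}{7}\right)\right) Y^{2} = \left(-3 + 2 \left(- \frac{4 Y}{7}\right)\right) Y^{2} = \left(-3 - \frac{8 Y}{7}\right) Y^{2} = Y^{2} \left(-3 - \frac{8 Y}{7}\right)$)
$388 z{\left(-6 \right)} = 388 \frac{\left(-6\right)^{2} \left(-21 - -48\right)}{7} = 388 \cdot \frac{1}{7} \cdot 36 \left(-21 + 48\right) = 388 \cdot \frac{1}{7} \cdot 36 \cdot 27 = 388 \cdot \frac{972}{7} = \frac{377136}{7}$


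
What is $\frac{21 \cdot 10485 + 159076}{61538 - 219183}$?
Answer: $- \frac{379261}{157645} \approx -2.4058$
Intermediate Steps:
$\frac{21 \cdot 10485 + 159076}{61538 - 219183} = \frac{220185 + 159076}{-157645} = 379261 \left(- \frac{1}{157645}\right) = - \frac{379261}{157645}$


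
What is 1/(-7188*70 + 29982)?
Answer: -1/473178 ≈ -2.1134e-6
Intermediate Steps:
1/(-7188*70 + 29982) = 1/(-503160 + 29982) = 1/(-473178) = -1/473178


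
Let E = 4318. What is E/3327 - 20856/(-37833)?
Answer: 77583602/41956797 ≈ 1.8491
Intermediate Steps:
E/3327 - 20856/(-37833) = 4318/3327 - 20856/(-37833) = 4318*(1/3327) - 20856*(-1/37833) = 4318/3327 + 6952/12611 = 77583602/41956797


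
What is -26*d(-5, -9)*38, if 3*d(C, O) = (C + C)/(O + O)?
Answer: -4940/27 ≈ -182.96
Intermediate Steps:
d(C, O) = C/(3*O) (d(C, O) = ((C + C)/(O + O))/3 = ((2*C)/((2*O)))/3 = ((2*C)*(1/(2*O)))/3 = (C/O)/3 = C/(3*O))
-26*d(-5, -9)*38 = -26*(-5)/(3*(-9))*38 = -26*(-5)*(-1)/(3*9)*38 = -26*5/27*38 = -130/27*38 = -4940/27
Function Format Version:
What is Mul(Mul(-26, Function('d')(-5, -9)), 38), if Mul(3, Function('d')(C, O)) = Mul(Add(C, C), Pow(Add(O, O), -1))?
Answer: Rational(-4940, 27) ≈ -182.96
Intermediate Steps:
Function('d')(C, O) = Mul(Rational(1, 3), C, Pow(O, -1)) (Function('d')(C, O) = Mul(Rational(1, 3), Mul(Add(C, C), Pow(Add(O, O), -1))) = Mul(Rational(1, 3), Mul(Mul(2, C), Pow(Mul(2, O), -1))) = Mul(Rational(1, 3), Mul(Mul(2, C), Mul(Rational(1, 2), Pow(O, -1)))) = Mul(Rational(1, 3), Mul(C, Pow(O, -1))) = Mul(Rational(1, 3), C, Pow(O, -1)))
Mul(Mul(-26, Function('d')(-5, -9)), 38) = Mul(Mul(-26, Mul(Rational(1, 3), -5, Pow(-9, -1))), 38) = Mul(Mul(-26, Mul(Rational(1, 3), -5, Rational(-1, 9))), 38) = Mul(Mul(-26, Rational(5, 27)), 38) = Mul(Rational(-130, 27), 38) = Rational(-4940, 27)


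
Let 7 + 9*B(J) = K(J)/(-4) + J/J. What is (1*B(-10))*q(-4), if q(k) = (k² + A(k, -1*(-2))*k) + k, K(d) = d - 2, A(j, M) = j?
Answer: -28/3 ≈ -9.3333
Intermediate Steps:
K(d) = -2 + d
B(J) = -11/18 - J/36 (B(J) = -7/9 + ((-2 + J)/(-4) + J/J)/9 = -7/9 + ((-2 + J)*(-¼) + 1)/9 = -7/9 + ((½ - J/4) + 1)/9 = -7/9 + (3/2 - J/4)/9 = -7/9 + (⅙ - J/36) = -11/18 - J/36)
q(k) = k + 2*k² (q(k) = (k² + k*k) + k = (k² + k²) + k = 2*k² + k = k + 2*k²)
(1*B(-10))*q(-4) = (1*(-11/18 - 1/36*(-10)))*(-4*(1 + 2*(-4))) = (1*(-11/18 + 5/18))*(-4*(1 - 8)) = (1*(-⅓))*(-4*(-7)) = -⅓*28 = -28/3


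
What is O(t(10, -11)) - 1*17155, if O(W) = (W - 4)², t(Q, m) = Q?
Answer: -17119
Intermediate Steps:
O(W) = (-4 + W)²
O(t(10, -11)) - 1*17155 = (-4 + 10)² - 1*17155 = 6² - 17155 = 36 - 17155 = -17119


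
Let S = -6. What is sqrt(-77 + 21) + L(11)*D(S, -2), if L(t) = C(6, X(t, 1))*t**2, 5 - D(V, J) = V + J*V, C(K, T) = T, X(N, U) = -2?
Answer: 242 + 2*I*sqrt(14) ≈ 242.0 + 7.4833*I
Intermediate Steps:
D(V, J) = 5 - V - J*V (D(V, J) = 5 - (V + J*V) = 5 + (-V - J*V) = 5 - V - J*V)
L(t) = -2*t**2
sqrt(-77 + 21) + L(11)*D(S, -2) = sqrt(-77 + 21) + (-2*11**2)*(5 - 1*(-6) - 1*(-2)*(-6)) = sqrt(-56) + (-2*121)*(5 + 6 - 12) = 2*I*sqrt(14) - 242*(-1) = 2*I*sqrt(14) + 242 = 242 + 2*I*sqrt(14)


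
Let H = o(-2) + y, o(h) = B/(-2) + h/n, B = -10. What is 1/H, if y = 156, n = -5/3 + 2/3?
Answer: 1/163 ≈ 0.0061350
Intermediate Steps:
n = -1 (n = -5*⅓ + 2*(⅓) = -5/3 + ⅔ = -1)
o(h) = 5 - h (o(h) = -10/(-2) + h/(-1) = -10*(-½) + h*(-1) = 5 - h)
H = 163 (H = (5 - 1*(-2)) + 156 = (5 + 2) + 156 = 7 + 156 = 163)
1/H = 1/163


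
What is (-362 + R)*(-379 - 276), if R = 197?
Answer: 108075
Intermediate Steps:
(-362 + R)*(-379 - 276) = (-362 + 197)*(-379 - 276) = -165*(-655) = 108075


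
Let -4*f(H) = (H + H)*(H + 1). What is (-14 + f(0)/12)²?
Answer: 196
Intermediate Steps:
f(H) = -H*(1 + H)/2 (f(H) = -(H + H)*(H + 1)/4 = -2*H*(1 + H)/4 = -H*(1 + H)/2)
(-14 + f(0)/12)² = (-14 - ½*0*(1 + 0)/12)² = (-14 - ½*0*1*(1/12))² = (-14 + 0*(1/12))² = (-14 + 0)² = (-14)² = 196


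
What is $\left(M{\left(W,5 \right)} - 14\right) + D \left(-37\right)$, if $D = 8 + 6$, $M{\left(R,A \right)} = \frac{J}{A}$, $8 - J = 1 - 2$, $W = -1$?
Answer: $- \frac{2651}{5} \approx -530.2$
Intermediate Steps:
$J = 9$ ($J = 8 - \left(1 - 2\right) = 8 - -1 = 8 + 1 = 9$)
$M{\left(R,A \right)} = \frac{9}{A}$
$D = 14$
$\left(M{\left(W,5 \right)} - 14\right) + D \left(-37\right) = \left(\frac{9}{5} - 14\right) + 14 \left(-37\right) = \left(9 \cdot \frac{1}{5} - 14\right) - 518 = \left(\frac{9}{5} - 14\right) - 518 = - \frac{61}{5} - 518 = - \frac{2651}{5}$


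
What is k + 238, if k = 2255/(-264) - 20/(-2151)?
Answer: 3948679/17208 ≈ 229.47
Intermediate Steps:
k = -146825/17208 (k = 2255*(-1/264) - 20*(-1/2151) = -205/24 + 20/2151 = -146825/17208 ≈ -8.5324)
k + 238 = -146825/17208 + 238 = 3948679/17208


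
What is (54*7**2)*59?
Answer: 156114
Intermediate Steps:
(54*7**2)*59 = (54*49)*59 = 2646*59 = 156114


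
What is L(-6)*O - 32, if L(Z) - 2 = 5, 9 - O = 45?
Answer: -284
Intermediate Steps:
O = -36 (O = 9 - 1*45 = 9 - 45 = -36)
L(Z) = 7 (L(Z) = 2 + 5 = 7)
L(-6)*O - 32 = 7*(-36) - 32 = -252 - 32 = -284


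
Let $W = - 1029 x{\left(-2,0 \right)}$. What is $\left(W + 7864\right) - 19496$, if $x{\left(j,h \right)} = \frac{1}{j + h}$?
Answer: $- \frac{22235}{2} \approx -11118.0$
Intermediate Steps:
$x{\left(j,h \right)} = \frac{1}{h + j}$
$W = \frac{1029}{2}$ ($W = - \frac{1029}{0 - 2} = - \frac{1029}{-2} = \left(-1029\right) \left(- \frac{1}{2}\right) = \frac{1029}{2} \approx 514.5$)
$\left(W + 7864\right) - 19496 = \left(\frac{1029}{2} + 7864\right) - 19496 = \frac{16757}{2} - 19496 = - \frac{22235}{2}$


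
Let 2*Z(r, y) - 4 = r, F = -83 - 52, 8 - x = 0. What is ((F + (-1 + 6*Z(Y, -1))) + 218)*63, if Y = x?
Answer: 7434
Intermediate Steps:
x = 8 (x = 8 - 1*0 = 8 + 0 = 8)
F = -135
Y = 8
Z(r, y) = 2 + r/2
((F + (-1 + 6*Z(Y, -1))) + 218)*63 = ((-135 + (-1 + 6*(2 + (1/2)*8))) + 218)*63 = ((-135 + (-1 + 6*(2 + 4))) + 218)*63 = ((-135 + (-1 + 6*6)) + 218)*63 = ((-135 + (-1 + 36)) + 218)*63 = ((-135 + 35) + 218)*63 = (-100 + 218)*63 = 118*63 = 7434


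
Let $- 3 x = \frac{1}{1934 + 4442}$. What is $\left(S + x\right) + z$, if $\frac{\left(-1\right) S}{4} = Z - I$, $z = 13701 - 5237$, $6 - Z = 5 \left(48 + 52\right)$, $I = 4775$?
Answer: $\frac{565041119}{19128} \approx 29540.0$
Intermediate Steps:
$x = - \frac{1}{19128}$ ($x = - \frac{1}{3 \left(1934 + 4442\right)} = - \frac{1}{3 \cdot 6376} = \left(- \frac{1}{3}\right) \frac{1}{6376} = - \frac{1}{19128} \approx -5.2279 \cdot 10^{-5}$)
$Z = -494$ ($Z = 6 - 5 \left(48 + 52\right) = 6 - 5 \cdot 100 = 6 - 500 = -494$)
$z = 8464$
$S = 21076$ ($S = - 4 \left(-494 - 4775\right) = \left(-4\right) \left(-5269\right) = 21076$)
$\left(S + x\right) + z = \left(21076 - \frac{1}{19128}\right) + 8464 = \frac{403141727}{19128} + 8464 = \frac{565041119}{19128}$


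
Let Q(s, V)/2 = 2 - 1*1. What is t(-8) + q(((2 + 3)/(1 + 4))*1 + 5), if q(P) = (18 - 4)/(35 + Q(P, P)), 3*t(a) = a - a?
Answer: 14/37 ≈ 0.37838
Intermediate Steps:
Q(s, V) = 2 (Q(s, V) = 2*(2 - 1*1) = 2*(2 - 1) = 2*1 = 2)
t(a) = 0 (t(a) = (a - a)/3 = (⅓)*0 = 0)
q(P) = 14/37 (q(P) = (18 - 4)/(35 + 2) = 14/37)
t(-8) + q(((2 + 3)/(1 + 4))*1 + 5) = 0 + 14/37 = 14/37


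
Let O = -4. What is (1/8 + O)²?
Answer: 961/64 ≈ 15.016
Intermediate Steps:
(1/8 + O)² = (1/8 - 4)² = (⅛ - 4)² = (-31/8)² = 961/64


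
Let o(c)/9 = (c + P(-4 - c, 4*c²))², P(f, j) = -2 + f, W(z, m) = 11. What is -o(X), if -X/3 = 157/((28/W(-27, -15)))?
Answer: -324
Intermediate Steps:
X = -5181/28 (X = -471/(28/11) = -471/(28*(1/11)) = -471/28/11 = -471*11/28 = -3*1727/28 = -5181/28 ≈ -185.04)
o(c) = 324 (o(c) = 9*(c + (-2 + (-4 - c)))² = 9*(c + (-6 - c))² = 9*(-6)² = 9*36 = 324)
-o(X) = -1*324 = -324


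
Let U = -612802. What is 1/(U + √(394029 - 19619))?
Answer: -306401/187762958397 - √374410/375525916794 ≈ -1.6335e-6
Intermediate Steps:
1/(U + √(394029 - 19619)) = 1/(-612802 + √(394029 - 19619)) = 1/(-612802 + √374410)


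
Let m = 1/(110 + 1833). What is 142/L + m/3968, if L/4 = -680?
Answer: -34212259/655335040 ≈ -0.052206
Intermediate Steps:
L = -2720 (L = 4*(-680) = -2720)
m = 1/1943 ≈ 0.00051467
142/L + m/3968 = 142/(-2720) + (1/1943)/3968 = 142*(-1/2720) + (1/1943)*(1/3968) = -71/1360 + 1/7709824 = -34212259/655335040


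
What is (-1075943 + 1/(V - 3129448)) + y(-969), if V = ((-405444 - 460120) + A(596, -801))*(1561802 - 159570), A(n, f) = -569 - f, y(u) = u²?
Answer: -166213869826355505/1213399350472 ≈ -1.3698e+5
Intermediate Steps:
V = -1213396221024 (V = ((-405444 - 460120) + (-569 - 1*(-801)))*(1561802 - 159570) = (-865564 + (-569 + 801))*1402232 = (-865564 + 232)*1402232 = -865332*1402232 = -1213396221024)
(-1075943 + 1/(V - 3129448)) + y(-969) = (-1075943 + 1/(-1213396221024 - 3129448)) + (-969)² = (-1075943 + 1/(-1213399350472)) + 938961 = (-1075943 - 1/1213399350472) + 938961 = -1305548537344895097/1213399350472 + 938961 = -166213869826355505/1213399350472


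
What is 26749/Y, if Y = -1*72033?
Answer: -26749/72033 ≈ -0.37134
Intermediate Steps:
Y = -72033
26749/Y = 26749/(-72033) = 26749*(-1/72033) = -26749/72033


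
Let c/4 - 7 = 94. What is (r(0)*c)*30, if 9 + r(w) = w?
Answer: -109080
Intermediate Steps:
c = 404 (c = 28 + 4*94 = 28 + 376 = 404)
r(w) = -9 + w
(r(0)*c)*30 = ((-9 + 0)*404)*30 = -9*404*30 = -3636*30 = -109080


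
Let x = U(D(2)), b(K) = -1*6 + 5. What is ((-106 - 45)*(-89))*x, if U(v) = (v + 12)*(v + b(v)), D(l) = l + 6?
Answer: 1881460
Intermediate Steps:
D(l) = 6 + l
b(K) = -1 (b(K) = -6 + 5 = -1)
U(v) = (-1 + v)*(12 + v) (U(v) = (v + 12)*(v - 1) = (12 + v)*(-1 + v) = (-1 + v)*(12 + v))
x = 140 (x = -12 + (6 + 2)**2 + 11*(6 + 2) = -12 + 8**2 + 11*8 = -12 + 64 + 88 = 140)
((-106 - 45)*(-89))*x = ((-106 - 45)*(-89))*140 = -151*(-89)*140 = 13439*140 = 1881460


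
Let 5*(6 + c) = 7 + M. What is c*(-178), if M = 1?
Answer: 3916/5 ≈ 783.20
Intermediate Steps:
c = -22/5 (c = -6 + (7 + 1)/5 = -6 + (1/5)*8 = -6 + 8/5 = -22/5 ≈ -4.4000)
c*(-178) = -22/5*(-178) = 3916/5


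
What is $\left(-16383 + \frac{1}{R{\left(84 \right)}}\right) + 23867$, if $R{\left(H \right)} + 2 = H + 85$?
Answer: $\frac{1249829}{167} \approx 7484.0$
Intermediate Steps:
$R{\left(H \right)} = 83 + H$ ($R{\left(H \right)} = -2 + \left(H + 85\right) = -2 + \left(85 + H\right) = 83 + H$)
$\left(-16383 + \frac{1}{R{\left(84 \right)}}\right) + 23867 = \left(-16383 + \frac{1}{83 + 84}\right) + 23867 = \left(-16383 + \frac{1}{167}\right) + 23867 = - \frac{2735960}{167} + 23867 = \frac{1249829}{167}$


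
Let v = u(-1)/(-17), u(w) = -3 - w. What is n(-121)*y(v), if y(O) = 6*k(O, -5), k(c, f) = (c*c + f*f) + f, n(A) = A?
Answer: -4199184/289 ≈ -14530.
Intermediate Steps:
k(c, f) = f + c² + f² (k(c, f) = (c² + f²) + f = f + c² + f²)
v = 2/17 (v = (-3 - 1*(-1))/(-17) = (-3 + 1)*(-1/17) = -2*(-1/17) = 2/17 ≈ 0.11765)
y(O) = 120 + 6*O² (y(O) = 6*(-5 + O² + (-5)²) = 6*(-5 + O² + 25) = 6*(20 + O²) = 120 + 6*O²)
n(-121)*y(v) = -121*(120 + 6*(2/17)²) = -121*(120 + 6*(4/289)) = -121*(120 + 24/289) = -121*34704/289 = -4199184/289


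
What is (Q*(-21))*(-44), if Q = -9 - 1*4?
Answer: -12012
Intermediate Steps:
Q = -13 (Q = -9 - 4 = -13)
(Q*(-21))*(-44) = -13*(-21)*(-44) = 273*(-44) = -12012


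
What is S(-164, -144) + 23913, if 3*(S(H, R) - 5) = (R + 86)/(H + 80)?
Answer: 3013697/126 ≈ 23918.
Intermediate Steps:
S(H, R) = 5 + (86 + R)/(3*(80 + H)) (S(H, R) = 5 + ((R + 86)/(H + 80))/3 = 5 + ((86 + R)/(80 + H))/3 = 5 + (86 + R)/(3*(80 + H)))
S(-164, -144) + 23913 = (1286 - 144 + 15*(-164))/(3*(80 - 164)) + 23913 = (⅓)*(1286 - 144 - 2460)/(-84) + 23913 = (⅓)*(-1/84)*(-1318) + 23913 = 659/126 + 23913 = 3013697/126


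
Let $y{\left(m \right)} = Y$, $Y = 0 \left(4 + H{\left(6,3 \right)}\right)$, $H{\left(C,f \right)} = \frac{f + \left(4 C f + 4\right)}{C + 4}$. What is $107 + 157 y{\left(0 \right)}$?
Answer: $107$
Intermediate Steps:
$H{\left(C,f \right)} = \frac{4 + f + 4 C f}{4 + C}$ ($H{\left(C,f \right)} = \frac{f + \left(4 C f + 4\right)}{4 + C} = \frac{f + \left(4 + 4 C f\right)}{4 + C} = \frac{4 + f + 4 C f}{4 + C}$)
$Y = 0$ ($Y = 0 \left(4 + \frac{4 + 3 + 4 \cdot 6 \cdot 3}{4 + 6}\right) = 0 \left(4 + \frac{4 + 3 + 72}{10}\right) = 0 \left(4 + \frac{1}{10} \cdot 79\right) = 0 \left(4 + \frac{79}{10}\right) = 0 \cdot \frac{119}{10} = 0$)
$y{\left(m \right)} = 0$
$107 + 157 y{\left(0 \right)} = 107 + 157 \cdot 0 = 107 + 0 = 107$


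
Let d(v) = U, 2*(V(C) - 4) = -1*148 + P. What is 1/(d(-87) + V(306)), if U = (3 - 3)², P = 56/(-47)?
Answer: -47/3318 ≈ -0.014165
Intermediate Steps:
P = -56/47 (P = 56*(-1/47) = -56/47 ≈ -1.1915)
V(C) = -3318/47 (V(C) = 4 + (-1*148 - 56/47)/2 = 4 + (-148 - 56/47)/2 = 4 + (½)*(-7012/47) = 4 - 3506/47 = -3318/47)
U = 0 (U = 0² = 0)
d(v) = 0
1/(d(-87) + V(306)) = 1/(0 - 3318/47) = 1/(-3318/47) = -47/3318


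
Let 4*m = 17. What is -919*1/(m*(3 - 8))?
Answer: 3676/85 ≈ 43.247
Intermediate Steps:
m = 17/4 (m = (1/4)*17 = 17/4 ≈ 4.2500)
-919*1/(m*(3 - 8)) = -919*4/(17*(3 - 8)) = -919/((17/4)*(-5)) = -919/(-85/4) = -919*(-4/85) = 3676/85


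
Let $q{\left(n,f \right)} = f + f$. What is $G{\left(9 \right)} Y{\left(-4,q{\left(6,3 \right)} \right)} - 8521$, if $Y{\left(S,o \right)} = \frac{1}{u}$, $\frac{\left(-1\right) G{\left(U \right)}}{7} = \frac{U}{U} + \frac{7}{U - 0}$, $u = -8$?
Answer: $- \frac{76675}{9} \approx -8519.4$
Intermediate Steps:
$G{\left(U \right)} = -7 - \frac{49}{U}$ ($G{\left(U \right)} = - 7 \left(\frac{U}{U} + \frac{7}{U - 0}\right) = - 7 \left(1 + \frac{7}{U + 0}\right) = - 7 \left(1 + \frac{7}{U}\right) = -7 - \frac{49}{U}$)
$q{\left(n,f \right)} = 2 f$
$Y{\left(S,o \right)} = - \frac{1}{8}$ ($Y{\left(S,o \right)} = \frac{1}{-8} = - \frac{1}{8}$)
$G{\left(9 \right)} Y{\left(-4,q{\left(6,3 \right)} \right)} - 8521 = \left(-7 - \frac{49}{9}\right) \left(- \frac{1}{8}\right) - 8521 = \left(- \frac{112}{9}\right) \left(- \frac{1}{8}\right) - 8521 = \frac{14}{9} - 8521 = - \frac{76675}{9}$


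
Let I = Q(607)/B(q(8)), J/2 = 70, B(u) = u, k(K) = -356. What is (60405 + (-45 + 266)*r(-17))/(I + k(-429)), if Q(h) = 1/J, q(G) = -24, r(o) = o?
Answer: -190337280/1196161 ≈ -159.12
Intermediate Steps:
J = 140 (J = 2*70 = 140)
Q(h) = 1/140
I = -1/3360 (I = (1/140)/(-24) = (1/140)*(-1/24) = -1/3360 ≈ -0.00029762)
(60405 + (-45 + 266)*r(-17))/(I + k(-429)) = (60405 + (-45 + 266)*(-17))/(-1/3360 - 356) = (60405 + 221*(-17))/(-1196161/3360) = (60405 - 3757)*(-3360/1196161) = 56648*(-3360/1196161) = -190337280/1196161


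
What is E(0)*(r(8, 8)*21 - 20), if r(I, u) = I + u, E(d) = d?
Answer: 0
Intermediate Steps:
E(0)*(r(8, 8)*21 - 20) = 0*((8 + 8)*21 - 20) = 0*(16*21 - 20) = 0*(336 - 20) = 0*316 = 0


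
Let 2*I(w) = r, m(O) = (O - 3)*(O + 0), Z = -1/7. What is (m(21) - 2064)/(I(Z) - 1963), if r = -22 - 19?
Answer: 3372/3967 ≈ 0.85001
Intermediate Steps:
Z = -⅐ (Z = -1*⅐ = -⅐ ≈ -0.14286)
m(O) = O*(-3 + O) (m(O) = (-3 + O)*O = O*(-3 + O))
r = -41
I(w) = -41/2 (I(w) = (½)*(-41) = -41/2)
(m(21) - 2064)/(I(Z) - 1963) = (21*(-3 + 21) - 2064)/(-41/2 - 1963) = (21*18 - 2064)/(-3967/2) = (378 - 2064)*(-2/3967) = -1686*(-2/3967) = 3372/3967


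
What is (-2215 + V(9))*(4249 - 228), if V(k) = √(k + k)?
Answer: -8906515 + 12063*√2 ≈ -8.8895e+6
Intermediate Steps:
V(k) = √2*√k (V(k) = √(2*k) = √2*√k)
(-2215 + V(9))*(4249 - 228) = (-2215 + √2*√9)*(4249 - 228) = (-2215 + √2*3)*4021 = (-2215 + 3*√2)*4021 = -8906515 + 12063*√2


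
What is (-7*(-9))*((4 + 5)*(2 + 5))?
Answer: 3969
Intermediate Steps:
(-7*(-9))*((4 + 5)*(2 + 5)) = 63*(9*7) = 63*63 = 3969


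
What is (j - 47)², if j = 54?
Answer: 49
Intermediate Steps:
(j - 47)² = (54 - 47)² = 7² = 49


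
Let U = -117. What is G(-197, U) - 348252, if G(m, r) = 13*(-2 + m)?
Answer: -350839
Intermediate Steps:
G(m, r) = -26 + 13*m
G(-197, U) - 348252 = (-26 + 13*(-197)) - 348252 = (-26 - 2561) - 348252 = -2587 - 348252 = -350839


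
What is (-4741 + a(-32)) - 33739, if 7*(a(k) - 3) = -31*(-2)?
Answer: -269277/7 ≈ -38468.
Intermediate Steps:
a(k) = 83/7 (a(k) = 3 + (-31*(-2))/7 = 3 + (⅐)*62 = 3 + 62/7 = 83/7)
(-4741 + a(-32)) - 33739 = (-4741 + 83/7) - 33739 = -33104/7 - 33739 = -269277/7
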